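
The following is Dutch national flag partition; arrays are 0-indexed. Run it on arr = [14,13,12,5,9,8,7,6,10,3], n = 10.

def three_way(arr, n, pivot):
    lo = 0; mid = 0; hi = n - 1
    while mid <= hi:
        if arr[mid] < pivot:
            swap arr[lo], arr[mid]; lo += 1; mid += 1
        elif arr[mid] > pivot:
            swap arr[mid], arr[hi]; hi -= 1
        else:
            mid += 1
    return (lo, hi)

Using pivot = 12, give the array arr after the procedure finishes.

[3,10,5,9,8,7,6,12,13,14]

lo=0 mid=0 hi=9
14>12: swap(0,9), hi=8 ⇒ [3,13,12,5,9,8,7,6,10,14]
3<12: swap(0,0), lo=1 mid=1 ⇒ [3,13,12,5,9,8,7,6,10,14]
13>12: swap(1,8), hi=7 ⇒ [3,10,12,5,9,8,7,6,13,14]
10<12: swap(1,1), lo=2 mid=2 ⇒ [3,10,12,5,9,8,7,6,13,14]
12=12: mid=3
5<12: swap(2,3), lo=3 mid=4 ⇒ [3,10,5,12,9,8,7,6,13,14]
9<12: swap(3,4), lo=4 mid=5 ⇒ [3,10,5,9,12,8,7,6,13,14]
8<12: swap(4,5), lo=5 mid=6 ⇒ [3,10,5,9,8,12,7,6,13,14]
7<12: swap(5,6), lo=6 mid=7 ⇒ [3,10,5,9,8,7,12,6,13,14]
6<12: swap(6,7), lo=7 mid=8 ⇒ [3,10,5,9,8,7,6,12,13,14]
done. lo=7 hi=7; arr=[3,10,5,9,8,7,6,12,13,14]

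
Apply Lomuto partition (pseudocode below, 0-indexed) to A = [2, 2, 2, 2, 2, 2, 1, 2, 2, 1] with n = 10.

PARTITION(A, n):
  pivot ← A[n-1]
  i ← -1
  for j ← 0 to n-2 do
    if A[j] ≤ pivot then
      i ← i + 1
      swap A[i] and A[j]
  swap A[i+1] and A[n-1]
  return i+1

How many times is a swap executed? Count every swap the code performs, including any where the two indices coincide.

pivot = A[9] = 1; i = -1
j=0: A[0]=2 > 1 → no swap
j=1: A[1]=2 > 1 → no swap
j=2: A[2]=2 > 1 → no swap
j=3: A[3]=2 > 1 → no swap
j=4: A[4]=2 > 1 → no swap
j=5: A[5]=2 > 1 → no swap
j=6: A[6]=1 ≤ 1 → i=0, swap A[0],A[6] → [1, 2, 2, 2, 2, 2, 2, 2, 2, 1]
j=7: A[7]=2 > 1 → no swap
j=8: A[8]=2 > 1 → no swap
final swap A[1],A[9] → [1, 1, 2, 2, 2, 2, 2, 2, 2, 2]; return 1

2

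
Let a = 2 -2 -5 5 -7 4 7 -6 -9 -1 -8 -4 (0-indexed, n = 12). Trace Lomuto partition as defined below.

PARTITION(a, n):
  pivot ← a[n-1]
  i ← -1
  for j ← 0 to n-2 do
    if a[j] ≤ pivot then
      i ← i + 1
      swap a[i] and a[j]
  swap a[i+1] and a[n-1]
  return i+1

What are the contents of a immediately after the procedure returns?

pivot = a[11] = -4; i = -1
j=0: a[0]=2 > -4 → no swap
j=1: a[1]=-2 > -4 → no swap
j=2: a[2]=-5 ≤ -4 → i=0, swap a[0],a[2] → -5 -2 2 5 -7 4 7 -6 -9 -1 -8 -4
j=3: a[3]=5 > -4 → no swap
j=4: a[4]=-7 ≤ -4 → i=1, swap a[1],a[4] → -5 -7 2 5 -2 4 7 -6 -9 -1 -8 -4
j=5: a[5]=4 > -4 → no swap
j=6: a[6]=7 > -4 → no swap
j=7: a[7]=-6 ≤ -4 → i=2, swap a[2],a[7] → -5 -7 -6 5 -2 4 7 2 -9 -1 -8 -4
j=8: a[8]=-9 ≤ -4 → i=3, swap a[3],a[8] → -5 -7 -6 -9 -2 4 7 2 5 -1 -8 -4
j=9: a[9]=-1 > -4 → no swap
j=10: a[10]=-8 ≤ -4 → i=4, swap a[4],a[10] → -5 -7 -6 -9 -8 4 7 2 5 -1 -2 -4
final swap a[5],a[11] → -5 -7 -6 -9 -8 -4 7 2 5 -1 -2 4; return 5

-5 -7 -6 -9 -8 -4 7 2 5 -1 -2 4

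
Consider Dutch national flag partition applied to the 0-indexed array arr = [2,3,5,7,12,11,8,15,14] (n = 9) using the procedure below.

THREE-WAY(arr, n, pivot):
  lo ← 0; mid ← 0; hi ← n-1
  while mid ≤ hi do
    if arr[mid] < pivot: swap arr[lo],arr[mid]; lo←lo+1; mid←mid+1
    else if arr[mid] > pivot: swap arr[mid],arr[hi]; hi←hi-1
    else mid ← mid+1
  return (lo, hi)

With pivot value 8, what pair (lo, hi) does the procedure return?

(4, 4)

pivot = 8; lo=0, mid=0, hi=8
arr[mid]=2<8: swap arr[0],arr[0]; lo=1,mid=1 → [2,3,5,7,12,11,8,15,14]
arr[mid]=3<8: swap arr[1],arr[1]; lo=2,mid=2 → [2,3,5,7,12,11,8,15,14]
arr[mid]=5<8: swap arr[2],arr[2]; lo=3,mid=3 → [2,3,5,7,12,11,8,15,14]
arr[mid]=7<8: swap arr[3],arr[3]; lo=4,mid=4 → [2,3,5,7,12,11,8,15,14]
arr[mid]=12>8: swap arr[4],arr[8]; hi=7 → [2,3,5,7,14,11,8,15,12]
arr[mid]=14>8: swap arr[4],arr[7]; hi=6 → [2,3,5,7,15,11,8,14,12]
arr[mid]=15>8: swap arr[4],arr[6]; hi=5 → [2,3,5,7,8,11,15,14,12]
arr[mid]=8=8: mid=5
arr[mid]=11>8: swap arr[5],arr[5]; hi=4 → [2,3,5,7,8,11,15,14,12]
end: lo=4, hi=4; arr = [2,3,5,7,8,11,15,14,12]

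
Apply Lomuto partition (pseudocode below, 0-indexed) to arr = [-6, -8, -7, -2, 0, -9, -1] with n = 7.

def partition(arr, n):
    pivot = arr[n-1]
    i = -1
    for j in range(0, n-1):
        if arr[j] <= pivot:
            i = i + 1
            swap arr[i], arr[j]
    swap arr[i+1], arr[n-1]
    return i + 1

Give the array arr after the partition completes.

[-6, -8, -7, -2, -9, -1, 0]

pivot = arr[6] = -1; i = -1
j=0: arr[0]=-6 ≤ -1 → i=0, swap arr[0],arr[0] (no change) → [-6, -8, -7, -2, 0, -9, -1]
j=1: arr[1]=-8 ≤ -1 → i=1, swap arr[1],arr[1] (no change) → [-6, -8, -7, -2, 0, -9, -1]
j=2: arr[2]=-7 ≤ -1 → i=2, swap arr[2],arr[2] (no change) → [-6, -8, -7, -2, 0, -9, -1]
j=3: arr[3]=-2 ≤ -1 → i=3, swap arr[3],arr[3] (no change) → [-6, -8, -7, -2, 0, -9, -1]
j=4: arr[4]=0 > -1 → no swap
j=5: arr[5]=-9 ≤ -1 → i=4, swap arr[4],arr[5] → [-6, -8, -7, -2, -9, 0, -1]
final swap arr[5],arr[6] → [-6, -8, -7, -2, -9, -1, 0]; return 5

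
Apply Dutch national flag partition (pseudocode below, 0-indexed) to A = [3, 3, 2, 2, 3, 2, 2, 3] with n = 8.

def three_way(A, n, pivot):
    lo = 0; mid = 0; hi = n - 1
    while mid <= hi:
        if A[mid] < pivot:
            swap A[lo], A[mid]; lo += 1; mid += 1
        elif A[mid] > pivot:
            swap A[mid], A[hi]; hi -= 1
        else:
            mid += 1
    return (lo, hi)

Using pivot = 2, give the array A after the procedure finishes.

[2, 2, 2, 2, 3, 3, 3, 3]

lo=0 mid=0 hi=7
3>2: swap(0,7), hi=6 ⇒ [3, 3, 2, 2, 3, 2, 2, 3]
3>2: swap(0,6), hi=5 ⇒ [2, 3, 2, 2, 3, 2, 3, 3]
2=2: mid=1
3>2: swap(1,5), hi=4 ⇒ [2, 2, 2, 2, 3, 3, 3, 3]
2=2: mid=2
2=2: mid=3
2=2: mid=4
3>2: swap(4,4), hi=3 ⇒ [2, 2, 2, 2, 3, 3, 3, 3]
done. lo=0 hi=3; A=[2, 2, 2, 2, 3, 3, 3, 3]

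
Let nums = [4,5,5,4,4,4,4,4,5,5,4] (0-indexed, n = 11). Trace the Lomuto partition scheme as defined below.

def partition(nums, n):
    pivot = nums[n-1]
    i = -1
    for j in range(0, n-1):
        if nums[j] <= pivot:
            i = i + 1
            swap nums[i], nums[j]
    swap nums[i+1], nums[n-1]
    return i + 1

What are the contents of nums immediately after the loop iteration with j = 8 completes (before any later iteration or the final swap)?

[4,4,4,4,4,4,5,5,5,5,4]

pivot=4, i=-1
j=0: 4≤4, i=0, swap(0,0) ⇒ [4,5,5,4,4,4,4,4,5,5,4]
j=1: 5>4, skip
j=2: 5>4, skip
j=3: 4≤4, i=1, swap(1,3) ⇒ [4,4,5,5,4,4,4,4,5,5,4]
j=4: 4≤4, i=2, swap(2,4) ⇒ [4,4,4,5,5,4,4,4,5,5,4]
j=5: 4≤4, i=3, swap(3,5) ⇒ [4,4,4,4,5,5,4,4,5,5,4]
j=6: 4≤4, i=4, swap(4,6) ⇒ [4,4,4,4,4,5,5,4,5,5,4]
j=7: 4≤4, i=5, swap(5,7) ⇒ [4,4,4,4,4,4,5,5,5,5,4]
j=8: 5>4, skip
(after j=8) nums = [4,4,4,4,4,4,5,5,5,5,4]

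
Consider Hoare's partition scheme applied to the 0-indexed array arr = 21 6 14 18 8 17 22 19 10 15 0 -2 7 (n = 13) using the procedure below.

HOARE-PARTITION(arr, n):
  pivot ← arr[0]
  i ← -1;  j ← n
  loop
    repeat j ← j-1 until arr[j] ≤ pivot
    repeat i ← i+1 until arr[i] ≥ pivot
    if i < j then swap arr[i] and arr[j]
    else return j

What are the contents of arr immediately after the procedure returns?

pivot = arr[0] = 21; i = -1, j = 13
j→12 (arr[12]=7≤21), i→0 (arr[0]=21≥21); i<j, swap → 7 6 14 18 8 17 22 19 10 15 0 -2 21
j→11 (arr[11]=-2≤21), i→6 (arr[6]=22≥21); i<j, swap → 7 6 14 18 8 17 -2 19 10 15 0 22 21
j→10, i→11; i≥j, return j=10. arr = 7 6 14 18 8 17 -2 19 10 15 0 22 21

7 6 14 18 8 17 -2 19 10 15 0 22 21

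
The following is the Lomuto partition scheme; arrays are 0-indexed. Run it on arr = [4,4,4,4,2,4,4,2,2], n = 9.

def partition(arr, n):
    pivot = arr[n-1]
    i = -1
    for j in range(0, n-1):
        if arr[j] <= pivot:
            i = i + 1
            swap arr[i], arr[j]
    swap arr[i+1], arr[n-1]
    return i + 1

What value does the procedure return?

2

pivot=2, i=-1
j=0: 4>2, skip
j=1: 4>2, skip
j=2: 4>2, skip
j=3: 4>2, skip
j=4: 2≤2, i=0, swap(0,4) ⇒ [2,4,4,4,4,4,4,2,2]
j=5: 4>2, skip
j=6: 4>2, skip
j=7: 2≤2, i=1, swap(1,7) ⇒ [2,2,4,4,4,4,4,4,2]
swap(2,8) ⇒ [2,2,2,4,4,4,4,4,4]; return 2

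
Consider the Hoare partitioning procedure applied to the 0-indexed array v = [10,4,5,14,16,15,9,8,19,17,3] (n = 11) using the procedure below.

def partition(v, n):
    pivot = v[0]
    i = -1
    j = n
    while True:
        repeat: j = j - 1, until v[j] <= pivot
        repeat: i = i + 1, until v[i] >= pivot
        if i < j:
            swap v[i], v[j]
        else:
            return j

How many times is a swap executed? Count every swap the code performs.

pivot = v[0] = 10; i = -1, j = 11
j→10 (v[10]=3≤10), i→0 (v[0]=10≥10); i<j, swap → [3,4,5,14,16,15,9,8,19,17,10]
j→7 (v[7]=8≤10), i→3 (v[3]=14≥10); i<j, swap → [3,4,5,8,16,15,9,14,19,17,10]
j→6 (v[6]=9≤10), i→4 (v[4]=16≥10); i<j, swap → [3,4,5,8,9,15,16,14,19,17,10]
j→4, i→5; i≥j, return j=4. v = [3,4,5,8,9,15,16,14,19,17,10]

3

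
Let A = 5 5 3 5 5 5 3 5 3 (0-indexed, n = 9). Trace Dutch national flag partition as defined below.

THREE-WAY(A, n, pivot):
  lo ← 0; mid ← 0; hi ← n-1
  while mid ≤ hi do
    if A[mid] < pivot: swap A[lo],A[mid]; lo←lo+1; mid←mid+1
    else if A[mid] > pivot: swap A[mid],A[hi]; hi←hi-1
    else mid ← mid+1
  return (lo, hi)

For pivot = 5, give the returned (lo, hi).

lo=0 mid=0 hi=8
5=5: mid=1
5=5: mid=2
3<5: swap(0,2), lo=1 mid=3 ⇒ 3 5 5 5 5 5 3 5 3
5=5: mid=4
5=5: mid=5
5=5: mid=6
3<5: swap(1,6), lo=2 mid=7 ⇒ 3 3 5 5 5 5 5 5 3
5=5: mid=8
3<5: swap(2,8), lo=3 mid=9 ⇒ 3 3 3 5 5 5 5 5 5
done. lo=3 hi=8; A=3 3 3 5 5 5 5 5 5

(3, 8)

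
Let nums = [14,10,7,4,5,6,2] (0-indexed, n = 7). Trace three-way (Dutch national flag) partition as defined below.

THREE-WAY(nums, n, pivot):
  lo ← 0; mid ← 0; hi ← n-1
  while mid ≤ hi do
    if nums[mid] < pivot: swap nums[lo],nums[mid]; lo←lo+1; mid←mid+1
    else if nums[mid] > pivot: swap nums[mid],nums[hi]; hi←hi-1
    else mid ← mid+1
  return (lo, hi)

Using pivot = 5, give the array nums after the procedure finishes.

[2,4,5,7,6,10,14]

lo=0 mid=0 hi=6
14>5: swap(0,6), hi=5 ⇒ [2,10,7,4,5,6,14]
2<5: swap(0,0), lo=1 mid=1 ⇒ [2,10,7,4,5,6,14]
10>5: swap(1,5), hi=4 ⇒ [2,6,7,4,5,10,14]
6>5: swap(1,4), hi=3 ⇒ [2,5,7,4,6,10,14]
5=5: mid=2
7>5: swap(2,3), hi=2 ⇒ [2,5,4,7,6,10,14]
4<5: swap(1,2), lo=2 mid=3 ⇒ [2,4,5,7,6,10,14]
done. lo=2 hi=2; nums=[2,4,5,7,6,10,14]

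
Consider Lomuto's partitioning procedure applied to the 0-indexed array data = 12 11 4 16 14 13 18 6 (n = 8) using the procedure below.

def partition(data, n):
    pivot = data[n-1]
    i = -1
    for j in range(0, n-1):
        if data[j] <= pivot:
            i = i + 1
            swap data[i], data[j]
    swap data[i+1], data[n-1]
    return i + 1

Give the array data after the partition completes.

pivot=6, i=-1
j=0: 12>6, skip
j=1: 11>6, skip
j=2: 4≤6, i=0, swap(0,2) ⇒ 4 11 12 16 14 13 18 6
j=3: 16>6, skip
j=4: 14>6, skip
j=5: 13>6, skip
j=6: 18>6, skip
swap(1,7) ⇒ 4 6 12 16 14 13 18 11; return 1

4 6 12 16 14 13 18 11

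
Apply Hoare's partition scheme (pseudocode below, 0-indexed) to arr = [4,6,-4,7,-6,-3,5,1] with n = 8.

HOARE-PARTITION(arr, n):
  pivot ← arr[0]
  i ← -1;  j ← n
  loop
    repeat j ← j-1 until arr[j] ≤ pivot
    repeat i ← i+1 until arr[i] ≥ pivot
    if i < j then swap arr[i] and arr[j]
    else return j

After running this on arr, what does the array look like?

[1,-3,-4,-6,7,6,5,4]

pivot = arr[0] = 4; i = -1, j = 8
j→7 (arr[7]=1≤4), i→0 (arr[0]=4≥4); i<j, swap → [1,6,-4,7,-6,-3,5,4]
j→5 (arr[5]=-3≤4), i→1 (arr[1]=6≥4); i<j, swap → [1,-3,-4,7,-6,6,5,4]
j→4 (arr[4]=-6≤4), i→3 (arr[3]=7≥4); i<j, swap → [1,-3,-4,-6,7,6,5,4]
j→3, i→4; i≥j, return j=3. arr = [1,-3,-4,-6,7,6,5,4]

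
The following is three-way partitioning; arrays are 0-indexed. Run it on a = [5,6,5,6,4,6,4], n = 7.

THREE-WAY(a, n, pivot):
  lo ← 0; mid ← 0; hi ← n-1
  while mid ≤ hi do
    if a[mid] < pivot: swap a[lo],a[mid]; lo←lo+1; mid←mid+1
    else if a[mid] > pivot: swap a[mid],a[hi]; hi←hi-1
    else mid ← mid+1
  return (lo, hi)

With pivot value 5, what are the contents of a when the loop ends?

[4,4,5,5,6,6,6]

lo=0 mid=0 hi=6
5=5: mid=1
6>5: swap(1,6), hi=5 ⇒ [5,4,5,6,4,6,6]
4<5: swap(0,1), lo=1 mid=2 ⇒ [4,5,5,6,4,6,6]
5=5: mid=3
6>5: swap(3,5), hi=4 ⇒ [4,5,5,6,4,6,6]
6>5: swap(3,4), hi=3 ⇒ [4,5,5,4,6,6,6]
4<5: swap(1,3), lo=2 mid=4 ⇒ [4,4,5,5,6,6,6]
done. lo=2 hi=3; a=[4,4,5,5,6,6,6]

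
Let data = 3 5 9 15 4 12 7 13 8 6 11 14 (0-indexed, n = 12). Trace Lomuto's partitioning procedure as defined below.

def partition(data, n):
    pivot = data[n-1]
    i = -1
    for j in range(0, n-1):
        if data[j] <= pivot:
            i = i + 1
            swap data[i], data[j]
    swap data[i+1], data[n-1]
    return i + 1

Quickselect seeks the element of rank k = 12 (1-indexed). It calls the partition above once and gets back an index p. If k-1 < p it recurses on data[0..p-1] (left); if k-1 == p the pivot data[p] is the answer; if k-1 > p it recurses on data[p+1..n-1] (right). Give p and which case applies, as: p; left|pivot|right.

10; right

pivot = data[11] = 14; i = -1
j=0: data[0]=3 ≤ 14 → i=0, swap data[0],data[0] (no change) → 3 5 9 15 4 12 7 13 8 6 11 14
j=1: data[1]=5 ≤ 14 → i=1, swap data[1],data[1] (no change) → 3 5 9 15 4 12 7 13 8 6 11 14
j=2: data[2]=9 ≤ 14 → i=2, swap data[2],data[2] (no change) → 3 5 9 15 4 12 7 13 8 6 11 14
j=3: data[3]=15 > 14 → no swap
j=4: data[4]=4 ≤ 14 → i=3, swap data[3],data[4] → 3 5 9 4 15 12 7 13 8 6 11 14
j=5: data[5]=12 ≤ 14 → i=4, swap data[4],data[5] → 3 5 9 4 12 15 7 13 8 6 11 14
j=6: data[6]=7 ≤ 14 → i=5, swap data[5],data[6] → 3 5 9 4 12 7 15 13 8 6 11 14
j=7: data[7]=13 ≤ 14 → i=6, swap data[6],data[7] → 3 5 9 4 12 7 13 15 8 6 11 14
j=8: data[8]=8 ≤ 14 → i=7, swap data[7],data[8] → 3 5 9 4 12 7 13 8 15 6 11 14
j=9: data[9]=6 ≤ 14 → i=8, swap data[8],data[9] → 3 5 9 4 12 7 13 8 6 15 11 14
j=10: data[10]=11 ≤ 14 → i=9, swap data[9],data[10] → 3 5 9 4 12 7 13 8 6 11 15 14
final swap data[10],data[11] → 3 5 9 4 12 7 13 8 6 11 14 15; return 10
p = 10; k-1 = 11 > 10 ⇒ right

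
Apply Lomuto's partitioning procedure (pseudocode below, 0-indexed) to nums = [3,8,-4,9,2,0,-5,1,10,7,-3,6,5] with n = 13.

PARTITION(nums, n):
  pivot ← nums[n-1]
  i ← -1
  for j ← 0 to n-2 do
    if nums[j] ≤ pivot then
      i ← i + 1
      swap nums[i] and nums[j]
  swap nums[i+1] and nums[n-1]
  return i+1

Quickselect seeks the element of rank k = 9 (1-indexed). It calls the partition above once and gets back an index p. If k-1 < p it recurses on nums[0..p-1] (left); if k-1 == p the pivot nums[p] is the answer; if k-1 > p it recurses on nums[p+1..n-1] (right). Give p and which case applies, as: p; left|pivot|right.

pivot = nums[12] = 5; i = -1
j=0: nums[0]=3 ≤ 5 → i=0, swap nums[0],nums[0] (no change) → [3,8,-4,9,2,0,-5,1,10,7,-3,6,5]
j=1: nums[1]=8 > 5 → no swap
j=2: nums[2]=-4 ≤ 5 → i=1, swap nums[1],nums[2] → [3,-4,8,9,2,0,-5,1,10,7,-3,6,5]
j=3: nums[3]=9 > 5 → no swap
j=4: nums[4]=2 ≤ 5 → i=2, swap nums[2],nums[4] → [3,-4,2,9,8,0,-5,1,10,7,-3,6,5]
j=5: nums[5]=0 ≤ 5 → i=3, swap nums[3],nums[5] → [3,-4,2,0,8,9,-5,1,10,7,-3,6,5]
j=6: nums[6]=-5 ≤ 5 → i=4, swap nums[4],nums[6] → [3,-4,2,0,-5,9,8,1,10,7,-3,6,5]
j=7: nums[7]=1 ≤ 5 → i=5, swap nums[5],nums[7] → [3,-4,2,0,-5,1,8,9,10,7,-3,6,5]
j=8: nums[8]=10 > 5 → no swap
j=9: nums[9]=7 > 5 → no swap
j=10: nums[10]=-3 ≤ 5 → i=6, swap nums[6],nums[10] → [3,-4,2,0,-5,1,-3,9,10,7,8,6,5]
j=11: nums[11]=6 > 5 → no swap
final swap nums[7],nums[12] → [3,-4,2,0,-5,1,-3,5,10,7,8,6,9]; return 7
p = 7; k-1 = 8 > 7 ⇒ right

7; right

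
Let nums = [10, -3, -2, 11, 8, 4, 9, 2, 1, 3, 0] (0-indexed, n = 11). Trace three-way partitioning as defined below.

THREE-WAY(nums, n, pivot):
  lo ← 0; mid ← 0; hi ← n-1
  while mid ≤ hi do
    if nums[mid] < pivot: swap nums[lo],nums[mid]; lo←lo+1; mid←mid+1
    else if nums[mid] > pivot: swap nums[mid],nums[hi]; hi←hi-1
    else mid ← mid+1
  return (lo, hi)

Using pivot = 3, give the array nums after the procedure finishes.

lo=0 mid=0 hi=10
10>3: swap(0,10), hi=9 ⇒ [0, -3, -2, 11, 8, 4, 9, 2, 1, 3, 10]
0<3: swap(0,0), lo=1 mid=1 ⇒ [0, -3, -2, 11, 8, 4, 9, 2, 1, 3, 10]
-3<3: swap(1,1), lo=2 mid=2 ⇒ [0, -3, -2, 11, 8, 4, 9, 2, 1, 3, 10]
-2<3: swap(2,2), lo=3 mid=3 ⇒ [0, -3, -2, 11, 8, 4, 9, 2, 1, 3, 10]
11>3: swap(3,9), hi=8 ⇒ [0, -3, -2, 3, 8, 4, 9, 2, 1, 11, 10]
3=3: mid=4
8>3: swap(4,8), hi=7 ⇒ [0, -3, -2, 3, 1, 4, 9, 2, 8, 11, 10]
1<3: swap(3,4), lo=4 mid=5 ⇒ [0, -3, -2, 1, 3, 4, 9, 2, 8, 11, 10]
4>3: swap(5,7), hi=6 ⇒ [0, -3, -2, 1, 3, 2, 9, 4, 8, 11, 10]
2<3: swap(4,5), lo=5 mid=6 ⇒ [0, -3, -2, 1, 2, 3, 9, 4, 8, 11, 10]
9>3: swap(6,6), hi=5 ⇒ [0, -3, -2, 1, 2, 3, 9, 4, 8, 11, 10]
done. lo=5 hi=5; nums=[0, -3, -2, 1, 2, 3, 9, 4, 8, 11, 10]

[0, -3, -2, 1, 2, 3, 9, 4, 8, 11, 10]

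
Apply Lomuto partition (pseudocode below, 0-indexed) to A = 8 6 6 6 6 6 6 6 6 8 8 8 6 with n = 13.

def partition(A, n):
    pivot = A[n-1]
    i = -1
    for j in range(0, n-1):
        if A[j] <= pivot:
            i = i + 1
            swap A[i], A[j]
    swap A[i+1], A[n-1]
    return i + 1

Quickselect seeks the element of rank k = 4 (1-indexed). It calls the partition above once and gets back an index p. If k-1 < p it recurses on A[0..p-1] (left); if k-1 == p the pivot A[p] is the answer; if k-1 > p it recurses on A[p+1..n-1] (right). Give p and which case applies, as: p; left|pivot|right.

pivot = A[12] = 6; i = -1
j=0: A[0]=8 > 6 → no swap
j=1: A[1]=6 ≤ 6 → i=0, swap A[0],A[1] → 6 8 6 6 6 6 6 6 6 8 8 8 6
j=2: A[2]=6 ≤ 6 → i=1, swap A[1],A[2] → 6 6 8 6 6 6 6 6 6 8 8 8 6
j=3: A[3]=6 ≤ 6 → i=2, swap A[2],A[3] → 6 6 6 8 6 6 6 6 6 8 8 8 6
j=4: A[4]=6 ≤ 6 → i=3, swap A[3],A[4] → 6 6 6 6 8 6 6 6 6 8 8 8 6
j=5: A[5]=6 ≤ 6 → i=4, swap A[4],A[5] → 6 6 6 6 6 8 6 6 6 8 8 8 6
j=6: A[6]=6 ≤ 6 → i=5, swap A[5],A[6] → 6 6 6 6 6 6 8 6 6 8 8 8 6
j=7: A[7]=6 ≤ 6 → i=6, swap A[6],A[7] → 6 6 6 6 6 6 6 8 6 8 8 8 6
j=8: A[8]=6 ≤ 6 → i=7, swap A[7],A[8] → 6 6 6 6 6 6 6 6 8 8 8 8 6
j=9: A[9]=8 > 6 → no swap
j=10: A[10]=8 > 6 → no swap
j=11: A[11]=8 > 6 → no swap
final swap A[8],A[12] → 6 6 6 6 6 6 6 6 6 8 8 8 8; return 8
p = 8; k-1 = 3 < 8 ⇒ left

8; left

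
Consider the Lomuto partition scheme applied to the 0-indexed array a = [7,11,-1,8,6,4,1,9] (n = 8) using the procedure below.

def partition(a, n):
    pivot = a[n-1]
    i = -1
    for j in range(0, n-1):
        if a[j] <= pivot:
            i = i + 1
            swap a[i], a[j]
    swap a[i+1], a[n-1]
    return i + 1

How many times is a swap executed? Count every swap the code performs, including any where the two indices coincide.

pivot=9, i=-1
j=0: 7≤9, i=0, swap(0,0) ⇒ [7,11,-1,8,6,4,1,9]
j=1: 11>9, skip
j=2: -1≤9, i=1, swap(1,2) ⇒ [7,-1,11,8,6,4,1,9]
j=3: 8≤9, i=2, swap(2,3) ⇒ [7,-1,8,11,6,4,1,9]
j=4: 6≤9, i=3, swap(3,4) ⇒ [7,-1,8,6,11,4,1,9]
j=5: 4≤9, i=4, swap(4,5) ⇒ [7,-1,8,6,4,11,1,9]
j=6: 1≤9, i=5, swap(5,6) ⇒ [7,-1,8,6,4,1,11,9]
swap(6,7) ⇒ [7,-1,8,6,4,1,9,11]; return 6

7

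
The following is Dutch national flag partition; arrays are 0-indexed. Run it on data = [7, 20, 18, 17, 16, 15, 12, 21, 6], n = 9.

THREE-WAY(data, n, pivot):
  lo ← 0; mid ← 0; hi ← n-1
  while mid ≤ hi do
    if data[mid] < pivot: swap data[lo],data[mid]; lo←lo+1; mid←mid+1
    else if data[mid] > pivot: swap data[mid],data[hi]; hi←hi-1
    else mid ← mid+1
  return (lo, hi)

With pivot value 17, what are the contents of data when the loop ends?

pivot = 17; lo=0, mid=0, hi=8
data[mid]=7<17: swap data[0],data[0]; lo=1,mid=1 → [7, 20, 18, 17, 16, 15, 12, 21, 6]
data[mid]=20>17: swap data[1],data[8]; hi=7 → [7, 6, 18, 17, 16, 15, 12, 21, 20]
data[mid]=6<17: swap data[1],data[1]; lo=2,mid=2 → [7, 6, 18, 17, 16, 15, 12, 21, 20]
data[mid]=18>17: swap data[2],data[7]; hi=6 → [7, 6, 21, 17, 16, 15, 12, 18, 20]
data[mid]=21>17: swap data[2],data[6]; hi=5 → [7, 6, 12, 17, 16, 15, 21, 18, 20]
data[mid]=12<17: swap data[2],data[2]; lo=3,mid=3 → [7, 6, 12, 17, 16, 15, 21, 18, 20]
data[mid]=17=17: mid=4
data[mid]=16<17: swap data[3],data[4]; lo=4,mid=5 → [7, 6, 12, 16, 17, 15, 21, 18, 20]
data[mid]=15<17: swap data[4],data[5]; lo=5,mid=6 → [7, 6, 12, 16, 15, 17, 21, 18, 20]
end: lo=5, hi=5; data = [7, 6, 12, 16, 15, 17, 21, 18, 20]

[7, 6, 12, 16, 15, 17, 21, 18, 20]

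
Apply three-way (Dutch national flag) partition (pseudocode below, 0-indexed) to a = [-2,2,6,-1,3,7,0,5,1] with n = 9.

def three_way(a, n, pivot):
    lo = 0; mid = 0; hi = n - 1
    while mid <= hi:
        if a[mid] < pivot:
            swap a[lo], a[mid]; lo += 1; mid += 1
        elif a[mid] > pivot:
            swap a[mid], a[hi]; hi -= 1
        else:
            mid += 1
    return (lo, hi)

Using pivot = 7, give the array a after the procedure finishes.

pivot = 7; lo=0, mid=0, hi=8
a[mid]=-2<7: swap a[0],a[0]; lo=1,mid=1 → [-2,2,6,-1,3,7,0,5,1]
a[mid]=2<7: swap a[1],a[1]; lo=2,mid=2 → [-2,2,6,-1,3,7,0,5,1]
a[mid]=6<7: swap a[2],a[2]; lo=3,mid=3 → [-2,2,6,-1,3,7,0,5,1]
a[mid]=-1<7: swap a[3],a[3]; lo=4,mid=4 → [-2,2,6,-1,3,7,0,5,1]
a[mid]=3<7: swap a[4],a[4]; lo=5,mid=5 → [-2,2,6,-1,3,7,0,5,1]
a[mid]=7=7: mid=6
a[mid]=0<7: swap a[5],a[6]; lo=6,mid=7 → [-2,2,6,-1,3,0,7,5,1]
a[mid]=5<7: swap a[6],a[7]; lo=7,mid=8 → [-2,2,6,-1,3,0,5,7,1]
a[mid]=1<7: swap a[7],a[8]; lo=8,mid=9 → [-2,2,6,-1,3,0,5,1,7]
end: lo=8, hi=8; a = [-2,2,6,-1,3,0,5,1,7]

[-2,2,6,-1,3,0,5,1,7]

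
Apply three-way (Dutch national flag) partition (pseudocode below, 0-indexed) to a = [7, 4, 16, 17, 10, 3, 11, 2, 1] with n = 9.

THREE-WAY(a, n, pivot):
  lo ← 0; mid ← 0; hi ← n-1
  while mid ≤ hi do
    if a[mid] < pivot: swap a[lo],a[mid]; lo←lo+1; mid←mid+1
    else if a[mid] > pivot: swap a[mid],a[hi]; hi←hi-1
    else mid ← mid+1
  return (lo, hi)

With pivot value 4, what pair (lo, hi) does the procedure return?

(3, 3)

lo=0 mid=0 hi=8
7>4: swap(0,8), hi=7 ⇒ [1, 4, 16, 17, 10, 3, 11, 2, 7]
1<4: swap(0,0), lo=1 mid=1 ⇒ [1, 4, 16, 17, 10, 3, 11, 2, 7]
4=4: mid=2
16>4: swap(2,7), hi=6 ⇒ [1, 4, 2, 17, 10, 3, 11, 16, 7]
2<4: swap(1,2), lo=2 mid=3 ⇒ [1, 2, 4, 17, 10, 3, 11, 16, 7]
17>4: swap(3,6), hi=5 ⇒ [1, 2, 4, 11, 10, 3, 17, 16, 7]
11>4: swap(3,5), hi=4 ⇒ [1, 2, 4, 3, 10, 11, 17, 16, 7]
3<4: swap(2,3), lo=3 mid=4 ⇒ [1, 2, 3, 4, 10, 11, 17, 16, 7]
10>4: swap(4,4), hi=3 ⇒ [1, 2, 3, 4, 10, 11, 17, 16, 7]
done. lo=3 hi=3; a=[1, 2, 3, 4, 10, 11, 17, 16, 7]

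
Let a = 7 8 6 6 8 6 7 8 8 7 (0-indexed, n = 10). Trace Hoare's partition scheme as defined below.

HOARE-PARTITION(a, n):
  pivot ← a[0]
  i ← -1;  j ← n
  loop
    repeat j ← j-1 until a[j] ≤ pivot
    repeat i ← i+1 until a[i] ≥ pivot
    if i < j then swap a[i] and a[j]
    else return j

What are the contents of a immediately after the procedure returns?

pivot = a[0] = 7; i = -1, j = 10
j→9 (a[9]=7≤7), i→0 (a[0]=7≥7); i<j, swap → 7 8 6 6 8 6 7 8 8 7
j→6 (a[6]=7≤7), i→1 (a[1]=8≥7); i<j, swap → 7 7 6 6 8 6 8 8 8 7
j→5 (a[5]=6≤7), i→4 (a[4]=8≥7); i<j, swap → 7 7 6 6 6 8 8 8 8 7
j→4, i→5; i≥j, return j=4. a = 7 7 6 6 6 8 8 8 8 7

7 7 6 6 6 8 8 8 8 7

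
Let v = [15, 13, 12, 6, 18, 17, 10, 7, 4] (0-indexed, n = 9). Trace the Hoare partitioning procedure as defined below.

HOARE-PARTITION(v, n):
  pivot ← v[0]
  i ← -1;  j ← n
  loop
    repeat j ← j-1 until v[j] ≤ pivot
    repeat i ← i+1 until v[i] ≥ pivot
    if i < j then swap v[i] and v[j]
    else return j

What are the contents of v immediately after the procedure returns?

pivot = v[0] = 15; i = -1, j = 9
j→8 (v[8]=4≤15), i→0 (v[0]=15≥15); i<j, swap → [4, 13, 12, 6, 18, 17, 10, 7, 15]
j→7 (v[7]=7≤15), i→4 (v[4]=18≥15); i<j, swap → [4, 13, 12, 6, 7, 17, 10, 18, 15]
j→6 (v[6]=10≤15), i→5 (v[5]=17≥15); i<j, swap → [4, 13, 12, 6, 7, 10, 17, 18, 15]
j→5, i→6; i≥j, return j=5. v = [4, 13, 12, 6, 7, 10, 17, 18, 15]

[4, 13, 12, 6, 7, 10, 17, 18, 15]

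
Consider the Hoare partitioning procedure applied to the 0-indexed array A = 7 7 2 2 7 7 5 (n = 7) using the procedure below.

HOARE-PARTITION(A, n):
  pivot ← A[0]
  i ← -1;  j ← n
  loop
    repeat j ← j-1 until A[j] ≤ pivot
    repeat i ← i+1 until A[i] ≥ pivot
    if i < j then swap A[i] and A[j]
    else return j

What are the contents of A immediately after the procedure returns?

5 7 2 2 7 7 7

pivot = A[0] = 7; i = -1, j = 7
j→6 (A[6]=5≤7), i→0 (A[0]=7≥7); i<j, swap → 5 7 2 2 7 7 7
j→5 (A[5]=7≤7), i→1 (A[1]=7≥7); i<j, swap → 5 7 2 2 7 7 7
j→4, i→4; i≥j, return j=4. A = 5 7 2 2 7 7 7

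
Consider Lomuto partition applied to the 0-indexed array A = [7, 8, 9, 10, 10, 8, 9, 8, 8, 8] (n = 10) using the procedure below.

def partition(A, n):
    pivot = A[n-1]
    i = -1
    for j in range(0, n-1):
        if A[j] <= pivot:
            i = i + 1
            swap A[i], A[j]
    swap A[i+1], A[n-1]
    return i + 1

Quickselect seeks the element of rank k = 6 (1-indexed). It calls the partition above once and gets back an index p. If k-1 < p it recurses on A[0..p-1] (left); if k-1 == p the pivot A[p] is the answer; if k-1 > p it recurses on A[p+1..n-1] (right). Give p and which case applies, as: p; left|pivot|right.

5; pivot

pivot = A[9] = 8; i = -1
j=0: A[0]=7 ≤ 8 → i=0, swap A[0],A[0] (no change) → [7, 8, 9, 10, 10, 8, 9, 8, 8, 8]
j=1: A[1]=8 ≤ 8 → i=1, swap A[1],A[1] (no change) → [7, 8, 9, 10, 10, 8, 9, 8, 8, 8]
j=2: A[2]=9 > 8 → no swap
j=3: A[3]=10 > 8 → no swap
j=4: A[4]=10 > 8 → no swap
j=5: A[5]=8 ≤ 8 → i=2, swap A[2],A[5] → [7, 8, 8, 10, 10, 9, 9, 8, 8, 8]
j=6: A[6]=9 > 8 → no swap
j=7: A[7]=8 ≤ 8 → i=3, swap A[3],A[7] → [7, 8, 8, 8, 10, 9, 9, 10, 8, 8]
j=8: A[8]=8 ≤ 8 → i=4, swap A[4],A[8] → [7, 8, 8, 8, 8, 9, 9, 10, 10, 8]
final swap A[5],A[9] → [7, 8, 8, 8, 8, 8, 9, 10, 10, 9]; return 5
p = 5; k-1 = 5 == 5 ⇒ pivot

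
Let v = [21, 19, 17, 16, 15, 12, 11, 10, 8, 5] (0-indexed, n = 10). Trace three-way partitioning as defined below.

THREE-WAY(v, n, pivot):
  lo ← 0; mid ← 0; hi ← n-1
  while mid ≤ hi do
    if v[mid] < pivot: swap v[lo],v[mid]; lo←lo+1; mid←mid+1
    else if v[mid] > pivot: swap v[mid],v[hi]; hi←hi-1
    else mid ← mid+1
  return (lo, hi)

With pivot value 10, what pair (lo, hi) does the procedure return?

pivot = 10; lo=0, mid=0, hi=9
v[mid]=21>10: swap v[0],v[9]; hi=8 → [5, 19, 17, 16, 15, 12, 11, 10, 8, 21]
v[mid]=5<10: swap v[0],v[0]; lo=1,mid=1 → [5, 19, 17, 16, 15, 12, 11, 10, 8, 21]
v[mid]=19>10: swap v[1],v[8]; hi=7 → [5, 8, 17, 16, 15, 12, 11, 10, 19, 21]
v[mid]=8<10: swap v[1],v[1]; lo=2,mid=2 → [5, 8, 17, 16, 15, 12, 11, 10, 19, 21]
v[mid]=17>10: swap v[2],v[7]; hi=6 → [5, 8, 10, 16, 15, 12, 11, 17, 19, 21]
v[mid]=10=10: mid=3
v[mid]=16>10: swap v[3],v[6]; hi=5 → [5, 8, 10, 11, 15, 12, 16, 17, 19, 21]
v[mid]=11>10: swap v[3],v[5]; hi=4 → [5, 8, 10, 12, 15, 11, 16, 17, 19, 21]
v[mid]=12>10: swap v[3],v[4]; hi=3 → [5, 8, 10, 15, 12, 11, 16, 17, 19, 21]
v[mid]=15>10: swap v[3],v[3]; hi=2 → [5, 8, 10, 15, 12, 11, 16, 17, 19, 21]
end: lo=2, hi=2; v = [5, 8, 10, 15, 12, 11, 16, 17, 19, 21]

(2, 2)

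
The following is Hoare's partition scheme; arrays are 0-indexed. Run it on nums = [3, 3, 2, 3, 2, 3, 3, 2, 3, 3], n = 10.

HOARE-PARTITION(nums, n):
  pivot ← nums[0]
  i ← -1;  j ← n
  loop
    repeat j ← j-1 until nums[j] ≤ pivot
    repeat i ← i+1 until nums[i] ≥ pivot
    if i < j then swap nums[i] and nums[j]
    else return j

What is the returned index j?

pivot = nums[0] = 3; i = -1, j = 10
j→9 (nums[9]=3≤3), i→0 (nums[0]=3≥3); i<j, swap → [3, 3, 2, 3, 2, 3, 3, 2, 3, 3]
j→8 (nums[8]=3≤3), i→1 (nums[1]=3≥3); i<j, swap → [3, 3, 2, 3, 2, 3, 3, 2, 3, 3]
j→7 (nums[7]=2≤3), i→3 (nums[3]=3≥3); i<j, swap → [3, 3, 2, 2, 2, 3, 3, 3, 3, 3]
j→6 (nums[6]=3≤3), i→5 (nums[5]=3≥3); i<j, swap → [3, 3, 2, 2, 2, 3, 3, 3, 3, 3]
j→5, i→6; i≥j, return j=5. nums = [3, 3, 2, 2, 2, 3, 3, 3, 3, 3]

5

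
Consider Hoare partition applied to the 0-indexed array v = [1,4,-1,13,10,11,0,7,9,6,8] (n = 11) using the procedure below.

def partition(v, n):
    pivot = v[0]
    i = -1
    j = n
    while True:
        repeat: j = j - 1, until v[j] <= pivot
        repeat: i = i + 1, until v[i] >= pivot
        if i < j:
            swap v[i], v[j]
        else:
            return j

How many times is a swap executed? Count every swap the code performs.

pivot = v[0] = 1; i = -1, j = 11
j→6 (v[6]=0≤1), i→0 (v[0]=1≥1); i<j, swap → [0,4,-1,13,10,11,1,7,9,6,8]
j→2 (v[2]=-1≤1), i→1 (v[1]=4≥1); i<j, swap → [0,-1,4,13,10,11,1,7,9,6,8]
j→1, i→2; i≥j, return j=1. v = [0,-1,4,13,10,11,1,7,9,6,8]

2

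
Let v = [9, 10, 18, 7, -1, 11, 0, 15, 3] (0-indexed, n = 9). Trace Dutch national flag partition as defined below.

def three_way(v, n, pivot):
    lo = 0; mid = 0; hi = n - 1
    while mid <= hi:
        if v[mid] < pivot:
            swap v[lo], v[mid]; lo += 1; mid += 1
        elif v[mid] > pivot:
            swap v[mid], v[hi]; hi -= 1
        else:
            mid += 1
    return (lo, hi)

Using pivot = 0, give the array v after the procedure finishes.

[-1, 0, 7, 18, 11, 10, 15, 3, 9]

lo=0 mid=0 hi=8
9>0: swap(0,8), hi=7 ⇒ [3, 10, 18, 7, -1, 11, 0, 15, 9]
3>0: swap(0,7), hi=6 ⇒ [15, 10, 18, 7, -1, 11, 0, 3, 9]
15>0: swap(0,6), hi=5 ⇒ [0, 10, 18, 7, -1, 11, 15, 3, 9]
0=0: mid=1
10>0: swap(1,5), hi=4 ⇒ [0, 11, 18, 7, -1, 10, 15, 3, 9]
11>0: swap(1,4), hi=3 ⇒ [0, -1, 18, 7, 11, 10, 15, 3, 9]
-1<0: swap(0,1), lo=1 mid=2 ⇒ [-1, 0, 18, 7, 11, 10, 15, 3, 9]
18>0: swap(2,3), hi=2 ⇒ [-1, 0, 7, 18, 11, 10, 15, 3, 9]
7>0: swap(2,2), hi=1 ⇒ [-1, 0, 7, 18, 11, 10, 15, 3, 9]
done. lo=1 hi=1; v=[-1, 0, 7, 18, 11, 10, 15, 3, 9]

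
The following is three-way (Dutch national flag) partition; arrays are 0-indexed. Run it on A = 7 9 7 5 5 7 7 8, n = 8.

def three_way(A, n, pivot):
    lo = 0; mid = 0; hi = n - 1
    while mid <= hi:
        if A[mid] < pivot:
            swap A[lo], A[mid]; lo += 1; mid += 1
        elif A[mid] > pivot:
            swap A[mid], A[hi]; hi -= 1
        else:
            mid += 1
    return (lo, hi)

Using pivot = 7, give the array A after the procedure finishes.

lo=0 mid=0 hi=7
7=7: mid=1
9>7: swap(1,7), hi=6 ⇒ 7 8 7 5 5 7 7 9
8>7: swap(1,6), hi=5 ⇒ 7 7 7 5 5 7 8 9
7=7: mid=2
7=7: mid=3
5<7: swap(0,3), lo=1 mid=4 ⇒ 5 7 7 7 5 7 8 9
5<7: swap(1,4), lo=2 mid=5 ⇒ 5 5 7 7 7 7 8 9
7=7: mid=6
done. lo=2 hi=5; A=5 5 7 7 7 7 8 9

5 5 7 7 7 7 8 9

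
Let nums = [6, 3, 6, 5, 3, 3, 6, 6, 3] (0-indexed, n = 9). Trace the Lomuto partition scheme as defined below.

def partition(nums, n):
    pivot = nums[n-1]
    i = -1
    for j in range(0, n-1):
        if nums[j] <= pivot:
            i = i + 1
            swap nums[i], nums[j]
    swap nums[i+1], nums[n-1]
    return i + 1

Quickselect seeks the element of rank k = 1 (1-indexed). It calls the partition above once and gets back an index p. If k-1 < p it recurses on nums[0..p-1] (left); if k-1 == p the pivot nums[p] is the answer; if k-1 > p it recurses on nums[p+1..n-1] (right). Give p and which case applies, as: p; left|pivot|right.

pivot = nums[8] = 3; i = -1
j=0: nums[0]=6 > 3 → no swap
j=1: nums[1]=3 ≤ 3 → i=0, swap nums[0],nums[1] → [3, 6, 6, 5, 3, 3, 6, 6, 3]
j=2: nums[2]=6 > 3 → no swap
j=3: nums[3]=5 > 3 → no swap
j=4: nums[4]=3 ≤ 3 → i=1, swap nums[1],nums[4] → [3, 3, 6, 5, 6, 3, 6, 6, 3]
j=5: nums[5]=3 ≤ 3 → i=2, swap nums[2],nums[5] → [3, 3, 3, 5, 6, 6, 6, 6, 3]
j=6: nums[6]=6 > 3 → no swap
j=7: nums[7]=6 > 3 → no swap
final swap nums[3],nums[8] → [3, 3, 3, 3, 6, 6, 6, 6, 5]; return 3
p = 3; k-1 = 0 < 3 ⇒ left

3; left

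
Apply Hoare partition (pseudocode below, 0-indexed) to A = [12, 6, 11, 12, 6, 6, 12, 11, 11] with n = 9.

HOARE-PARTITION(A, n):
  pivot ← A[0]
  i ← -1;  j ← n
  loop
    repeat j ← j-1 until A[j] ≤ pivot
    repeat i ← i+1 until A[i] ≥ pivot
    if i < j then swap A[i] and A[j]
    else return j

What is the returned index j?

6

pivot = A[0] = 12; i = -1, j = 9
j→8 (A[8]=11≤12), i→0 (A[0]=12≥12); i<j, swap → [11, 6, 11, 12, 6, 6, 12, 11, 12]
j→7 (A[7]=11≤12), i→3 (A[3]=12≥12); i<j, swap → [11, 6, 11, 11, 6, 6, 12, 12, 12]
j→6, i→6; i≥j, return j=6. A = [11, 6, 11, 11, 6, 6, 12, 12, 12]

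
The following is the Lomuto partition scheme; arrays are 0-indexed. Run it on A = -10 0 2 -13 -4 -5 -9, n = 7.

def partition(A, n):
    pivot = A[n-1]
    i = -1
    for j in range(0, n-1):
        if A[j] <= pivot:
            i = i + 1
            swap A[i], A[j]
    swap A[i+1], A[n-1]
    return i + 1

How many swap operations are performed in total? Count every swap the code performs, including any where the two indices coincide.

3

pivot = A[6] = -9; i = -1
j=0: A[0]=-10 ≤ -9 → i=0, swap A[0],A[0] (no change) → -10 0 2 -13 -4 -5 -9
j=1: A[1]=0 > -9 → no swap
j=2: A[2]=2 > -9 → no swap
j=3: A[3]=-13 ≤ -9 → i=1, swap A[1],A[3] → -10 -13 2 0 -4 -5 -9
j=4: A[4]=-4 > -9 → no swap
j=5: A[5]=-5 > -9 → no swap
final swap A[2],A[6] → -10 -13 -9 0 -4 -5 2; return 2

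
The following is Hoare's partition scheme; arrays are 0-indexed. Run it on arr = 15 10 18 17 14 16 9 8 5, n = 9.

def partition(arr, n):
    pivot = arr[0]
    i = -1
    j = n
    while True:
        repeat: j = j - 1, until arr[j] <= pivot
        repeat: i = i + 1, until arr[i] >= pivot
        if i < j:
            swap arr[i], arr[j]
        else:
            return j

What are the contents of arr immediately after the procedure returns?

pivot = arr[0] = 15; i = -1, j = 9
j→8 (arr[8]=5≤15), i→0 (arr[0]=15≥15); i<j, swap → 5 10 18 17 14 16 9 8 15
j→7 (arr[7]=8≤15), i→2 (arr[2]=18≥15); i<j, swap → 5 10 8 17 14 16 9 18 15
j→6 (arr[6]=9≤15), i→3 (arr[3]=17≥15); i<j, swap → 5 10 8 9 14 16 17 18 15
j→4, i→5; i≥j, return j=4. arr = 5 10 8 9 14 16 17 18 15

5 10 8 9 14 16 17 18 15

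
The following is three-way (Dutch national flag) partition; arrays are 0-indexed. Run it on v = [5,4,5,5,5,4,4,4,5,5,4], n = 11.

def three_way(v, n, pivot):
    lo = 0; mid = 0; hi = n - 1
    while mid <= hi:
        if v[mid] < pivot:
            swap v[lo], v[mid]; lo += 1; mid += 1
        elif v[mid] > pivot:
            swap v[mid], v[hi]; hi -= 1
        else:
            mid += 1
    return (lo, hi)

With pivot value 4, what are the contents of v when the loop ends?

[4,4,4,4,4,5,5,5,5,5,5]

pivot = 4; lo=0, mid=0, hi=10
v[mid]=5>4: swap v[0],v[10]; hi=9 → [4,4,5,5,5,4,4,4,5,5,5]
v[mid]=4=4: mid=1
v[mid]=4=4: mid=2
v[mid]=5>4: swap v[2],v[9]; hi=8 → [4,4,5,5,5,4,4,4,5,5,5]
v[mid]=5>4: swap v[2],v[8]; hi=7 → [4,4,5,5,5,4,4,4,5,5,5]
v[mid]=5>4: swap v[2],v[7]; hi=6 → [4,4,4,5,5,4,4,5,5,5,5]
v[mid]=4=4: mid=3
v[mid]=5>4: swap v[3],v[6]; hi=5 → [4,4,4,4,5,4,5,5,5,5,5]
v[mid]=4=4: mid=4
v[mid]=5>4: swap v[4],v[5]; hi=4 → [4,4,4,4,4,5,5,5,5,5,5]
v[mid]=4=4: mid=5
end: lo=0, hi=4; v = [4,4,4,4,4,5,5,5,5,5,5]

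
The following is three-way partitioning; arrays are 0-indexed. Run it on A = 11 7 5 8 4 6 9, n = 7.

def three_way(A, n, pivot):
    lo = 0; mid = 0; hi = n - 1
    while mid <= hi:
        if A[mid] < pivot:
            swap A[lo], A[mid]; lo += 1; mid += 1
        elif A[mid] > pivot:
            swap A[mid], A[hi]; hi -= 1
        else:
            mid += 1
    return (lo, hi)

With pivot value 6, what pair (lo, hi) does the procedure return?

lo=0 mid=0 hi=6
11>6: swap(0,6), hi=5 ⇒ 9 7 5 8 4 6 11
9>6: swap(0,5), hi=4 ⇒ 6 7 5 8 4 9 11
6=6: mid=1
7>6: swap(1,4), hi=3 ⇒ 6 4 5 8 7 9 11
4<6: swap(0,1), lo=1 mid=2 ⇒ 4 6 5 8 7 9 11
5<6: swap(1,2), lo=2 mid=3 ⇒ 4 5 6 8 7 9 11
8>6: swap(3,3), hi=2 ⇒ 4 5 6 8 7 9 11
done. lo=2 hi=2; A=4 5 6 8 7 9 11

(2, 2)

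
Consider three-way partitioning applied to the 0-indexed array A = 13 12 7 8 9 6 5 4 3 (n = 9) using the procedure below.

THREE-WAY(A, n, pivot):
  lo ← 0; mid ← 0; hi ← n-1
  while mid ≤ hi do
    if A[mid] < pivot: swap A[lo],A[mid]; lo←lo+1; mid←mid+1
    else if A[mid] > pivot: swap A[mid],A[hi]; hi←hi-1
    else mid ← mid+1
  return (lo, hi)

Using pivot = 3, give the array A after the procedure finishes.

3 7 8 9 6 5 4 12 13

lo=0 mid=0 hi=8
13>3: swap(0,8), hi=7 ⇒ 3 12 7 8 9 6 5 4 13
3=3: mid=1
12>3: swap(1,7), hi=6 ⇒ 3 4 7 8 9 6 5 12 13
4>3: swap(1,6), hi=5 ⇒ 3 5 7 8 9 6 4 12 13
5>3: swap(1,5), hi=4 ⇒ 3 6 7 8 9 5 4 12 13
6>3: swap(1,4), hi=3 ⇒ 3 9 7 8 6 5 4 12 13
9>3: swap(1,3), hi=2 ⇒ 3 8 7 9 6 5 4 12 13
8>3: swap(1,2), hi=1 ⇒ 3 7 8 9 6 5 4 12 13
7>3: swap(1,1), hi=0 ⇒ 3 7 8 9 6 5 4 12 13
done. lo=0 hi=0; A=3 7 8 9 6 5 4 12 13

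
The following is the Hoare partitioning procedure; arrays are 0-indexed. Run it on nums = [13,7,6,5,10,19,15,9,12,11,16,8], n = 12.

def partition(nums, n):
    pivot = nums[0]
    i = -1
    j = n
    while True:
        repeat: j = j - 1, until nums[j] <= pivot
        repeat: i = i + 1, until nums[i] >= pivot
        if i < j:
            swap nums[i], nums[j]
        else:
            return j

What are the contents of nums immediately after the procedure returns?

[8,7,6,5,10,11,12,9,15,19,16,13]

pivot=13
j stops at 11 (8), i stops at 0 (13); swap ⇒ [8,7,6,5,10,19,15,9,12,11,16,13]
j stops at 9 (11), i stops at 5 (19); swap ⇒ [8,7,6,5,10,11,15,9,12,19,16,13]
j stops at 8 (12), i stops at 6 (15); swap ⇒ [8,7,6,5,10,11,12,9,15,19,16,13]
j stops at 7, i stops at 8; i≥j ⇒ return 7. nums=[8,7,6,5,10,11,12,9,15,19,16,13]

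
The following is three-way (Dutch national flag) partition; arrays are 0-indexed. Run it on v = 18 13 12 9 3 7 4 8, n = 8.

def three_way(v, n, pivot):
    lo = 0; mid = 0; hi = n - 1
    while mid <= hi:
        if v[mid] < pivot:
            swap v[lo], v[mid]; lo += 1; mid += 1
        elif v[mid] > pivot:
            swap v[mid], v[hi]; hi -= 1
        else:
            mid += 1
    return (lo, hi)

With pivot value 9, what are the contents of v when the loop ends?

8 4 7 3 9 12 13 18

pivot = 9; lo=0, mid=0, hi=7
v[mid]=18>9: swap v[0],v[7]; hi=6 → 8 13 12 9 3 7 4 18
v[mid]=8<9: swap v[0],v[0]; lo=1,mid=1 → 8 13 12 9 3 7 4 18
v[mid]=13>9: swap v[1],v[6]; hi=5 → 8 4 12 9 3 7 13 18
v[mid]=4<9: swap v[1],v[1]; lo=2,mid=2 → 8 4 12 9 3 7 13 18
v[mid]=12>9: swap v[2],v[5]; hi=4 → 8 4 7 9 3 12 13 18
v[mid]=7<9: swap v[2],v[2]; lo=3,mid=3 → 8 4 7 9 3 12 13 18
v[mid]=9=9: mid=4
v[mid]=3<9: swap v[3],v[4]; lo=4,mid=5 → 8 4 7 3 9 12 13 18
end: lo=4, hi=4; v = 8 4 7 3 9 12 13 18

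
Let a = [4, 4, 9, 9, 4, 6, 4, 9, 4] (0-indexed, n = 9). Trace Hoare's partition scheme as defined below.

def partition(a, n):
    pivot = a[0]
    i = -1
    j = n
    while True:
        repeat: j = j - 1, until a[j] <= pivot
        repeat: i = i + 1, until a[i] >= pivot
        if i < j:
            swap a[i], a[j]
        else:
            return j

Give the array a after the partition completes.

[4, 4, 4, 9, 9, 6, 4, 9, 4]

pivot=4
j stops at 8 (4), i stops at 0 (4); swap ⇒ [4, 4, 9, 9, 4, 6, 4, 9, 4]
j stops at 6 (4), i stops at 1 (4); swap ⇒ [4, 4, 9, 9, 4, 6, 4, 9, 4]
j stops at 4 (4), i stops at 2 (9); swap ⇒ [4, 4, 4, 9, 9, 6, 4, 9, 4]
j stops at 2, i stops at 3; i≥j ⇒ return 2. a=[4, 4, 4, 9, 9, 6, 4, 9, 4]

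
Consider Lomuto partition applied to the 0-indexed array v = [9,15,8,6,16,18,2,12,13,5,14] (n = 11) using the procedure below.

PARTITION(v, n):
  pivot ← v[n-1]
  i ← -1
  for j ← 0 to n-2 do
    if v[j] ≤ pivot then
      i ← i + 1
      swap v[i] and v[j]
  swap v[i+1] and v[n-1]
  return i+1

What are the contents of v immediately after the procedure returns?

[9,8,6,2,12,13,5,14,18,15,16]

pivot = v[10] = 14; i = -1
j=0: v[0]=9 ≤ 14 → i=0, swap v[0],v[0] (no change) → [9,15,8,6,16,18,2,12,13,5,14]
j=1: v[1]=15 > 14 → no swap
j=2: v[2]=8 ≤ 14 → i=1, swap v[1],v[2] → [9,8,15,6,16,18,2,12,13,5,14]
j=3: v[3]=6 ≤ 14 → i=2, swap v[2],v[3] → [9,8,6,15,16,18,2,12,13,5,14]
j=4: v[4]=16 > 14 → no swap
j=5: v[5]=18 > 14 → no swap
j=6: v[6]=2 ≤ 14 → i=3, swap v[3],v[6] → [9,8,6,2,16,18,15,12,13,5,14]
j=7: v[7]=12 ≤ 14 → i=4, swap v[4],v[7] → [9,8,6,2,12,18,15,16,13,5,14]
j=8: v[8]=13 ≤ 14 → i=5, swap v[5],v[8] → [9,8,6,2,12,13,15,16,18,5,14]
j=9: v[9]=5 ≤ 14 → i=6, swap v[6],v[9] → [9,8,6,2,12,13,5,16,18,15,14]
final swap v[7],v[10] → [9,8,6,2,12,13,5,14,18,15,16]; return 7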